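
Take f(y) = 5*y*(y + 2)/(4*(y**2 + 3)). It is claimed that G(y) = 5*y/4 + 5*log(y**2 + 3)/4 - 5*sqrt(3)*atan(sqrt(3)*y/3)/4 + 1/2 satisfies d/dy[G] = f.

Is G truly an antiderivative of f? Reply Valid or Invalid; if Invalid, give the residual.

d/dy[G] = (5*y**2 + 10*y)/(4*y**2 + 12)
This equals f(y) exactly, so the claim holds.

Valid - the claim checks out under differentiation.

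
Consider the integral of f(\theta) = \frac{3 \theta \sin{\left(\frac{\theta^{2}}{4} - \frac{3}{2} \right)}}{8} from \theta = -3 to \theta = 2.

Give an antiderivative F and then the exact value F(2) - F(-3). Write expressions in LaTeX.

Antiderivative: F(\theta) = - \frac{3 \cos{\left(\frac{\theta^{2}}{4} - \frac{3}{2} \right)}}{4}; value = - \frac{3 \cos{\left(\frac{1}{2} \right)}}{4} + \frac{3 \cos{\left(\frac{3}{4} \right)}}{4}

The substitution u = \frac{\theta^{2}}{4} - \frac{3}{2} works: f is exactly (dF/du)*(du/d\theta) for that inner function.
F(\theta) = - \frac{3 \cos{\left(\frac{\theta^{2}}{4} - \frac{3}{2} \right)}}{4} is an antiderivative of f.
Check: d/d\theta[- \frac{3 \cos{\left(\frac{\theta^{2}}{4} - \frac{3}{2} \right)}}{4}] = \frac{3 \theta \sin{\left(\frac{\theta^{2}}{4} - \frac{3}{2} \right)}}{8} = f(\theta).
F(2) = - \frac{3 \cos{\left(\frac{1}{2} \right)}}{4}; F(-3) = - \frac{3 \cos{\left(\frac{3}{4} \right)}}{4}.
Integral = F(2) - F(-3) = - \frac{3 \cos{\left(\frac{1}{2} \right)}}{4} + \frac{3 \cos{\left(\frac{3}{4} \right)}}{4}.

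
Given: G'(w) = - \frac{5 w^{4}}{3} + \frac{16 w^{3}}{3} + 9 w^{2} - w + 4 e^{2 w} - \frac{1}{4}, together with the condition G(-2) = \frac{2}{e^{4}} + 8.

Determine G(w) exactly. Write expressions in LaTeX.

Integrate term by term and add the pieces.
A general antiderivative is - \frac{w^{5}}{3} + \frac{4 w^{4}}{3} + 3 w^{3} - \frac{w^{2}}{2} - \frac{w}{4} + 2 e^{2 w} + 1 + C.
The condition gives C = \frac{2}{e^{4}} + 8 - (\frac{2}{e^{4}} + \frac{15}{2}) = \frac{1}{2}.
So G(w) = - \frac{w^{5}}{3} + \frac{4 w^{4}}{3} + 3 w^{3} - \frac{w^{2}}{2} - \frac{w}{4} + 2 e^{2 w} + \frac{3}{2}.
Check: d/dw[- \frac{w^{5}}{3} + \frac{4 w^{4}}{3} + 3 w^{3} - \frac{w^{2}}{2} - \frac{w}{4} + 2 e^{2 w} + \frac{3}{2}] = - \frac{5 w^{4}}{3} + \frac{16 w^{3}}{3} + 9 w^{2} - w + 4 e^{2 w} - \frac{1}{4} = G'(w).

G(w) = - \frac{w^{5}}{3} + \frac{4 w^{4}}{3} + 3 w^{3} - \frac{w^{2}}{2} - \frac{w}{4} + 2 e^{2 w} + \frac{3}{2}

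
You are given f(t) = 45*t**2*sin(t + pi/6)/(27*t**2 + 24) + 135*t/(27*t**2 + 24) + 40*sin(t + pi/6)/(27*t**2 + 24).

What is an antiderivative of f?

An antiderivative is F(t) = -5*(-3*log(3*t**2/2 + 4/3) + 2*cos(t + pi/6))/6.

Integrate term by term and add the pieces.
Check: d/dt[-5*(-3*log(3*t**2/2 + 4/3) + 2*cos(t + pi/6))/6] = (45*t**2*sin(t + pi/6) + 135*t + 40*sin(t + pi/6))/(27*t**2 + 24), which equals f(t).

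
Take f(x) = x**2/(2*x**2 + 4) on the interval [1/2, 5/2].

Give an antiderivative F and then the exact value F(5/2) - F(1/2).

Since d/dx undoes antidifferentiation here, F'(x) = f(x) is required of F(x).
F(x) = (x - sqrt(2)*atan(sqrt(2)*x/2))/2 is an antiderivative of f.
Check: d/dx[(x - sqrt(2)*atan(sqrt(2)*x/2))/2] = x**2/(2*x**2 + 4) = f(x).
F(5/2) = -sqrt(2)*atan(5*sqrt(2)/4)/2 + 5/4; F(1/2) = -sqrt(2)*atan(sqrt(2)/4)/2 + 1/4.
Integral = F(5/2) - F(1/2) = -sqrt(2)*atan(5*sqrt(2)/4)/2 + sqrt(2)*atan(sqrt(2)/4)/2 + 1.

Antiderivative: F(x) = (x - sqrt(2)*atan(sqrt(2)*x/2))/2; value = -sqrt(2)*atan(5*sqrt(2)/4)/2 + sqrt(2)*atan(sqrt(2)/4)/2 + 1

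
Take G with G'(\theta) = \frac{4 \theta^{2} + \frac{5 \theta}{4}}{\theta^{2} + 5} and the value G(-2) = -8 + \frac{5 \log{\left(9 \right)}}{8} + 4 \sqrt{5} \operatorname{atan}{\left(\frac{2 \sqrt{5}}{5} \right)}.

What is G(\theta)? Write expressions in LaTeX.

Whatever form G(\theta) takes, its d/d\theta must return the stated G'(\theta).
A general antiderivative is 4 \theta + \frac{5 \log{\left(\theta^{2} + 5 \right)}}{8} - 4 \sqrt{5} \operatorname{atan}{\left(\frac{\sqrt{5} \theta}{5} \right)} + C.
The condition gives C = -8 + \frac{5 \log{\left(9 \right)}}{8} + 4 \sqrt{5} \operatorname{atan}{\left(\frac{2 \sqrt{5}}{5} \right)} - (-8 + \frac{5 \log{\left(9 \right)}}{8} + 4 \sqrt{5} \operatorname{atan}{\left(\frac{2 \sqrt{5}}{5} \right)}) = 0.
So G(\theta) = \frac{32 \theta + 5 \log{\left(\theta^{2} + 5 \right)} - 32 \sqrt{5} \operatorname{atan}{\left(\frac{\sqrt{5} \theta}{5} \right)}}{8}.
Check: d/d\theta[\frac{32 \theta + 5 \log{\left(\theta^{2} + 5 \right)} - 32 \sqrt{5} \operatorname{atan}{\left(\frac{\sqrt{5} \theta}{5} \right)}}{8}] = \frac{16 \theta^{2} + 5 \theta}{4 \theta^{2} + 20}, which equals G'(\theta).

G(\theta) = \frac{32 \theta + 5 \log{\left(\theta^{2} + 5 \right)} - 32 \sqrt{5} \operatorname{atan}{\left(\frac{\sqrt{5} \theta}{5} \right)}}{8}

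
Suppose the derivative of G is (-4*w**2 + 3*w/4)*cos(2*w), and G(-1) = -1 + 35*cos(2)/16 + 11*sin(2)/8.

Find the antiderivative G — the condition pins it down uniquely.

For G(w) to be correct, d/dw[G] must agree with the stated G'(w) identically.
A general antiderivative is -2*w**2*sin(2*w) + 3*w*sin(2*w)/8 - 2*w*cos(2*w) + sin(2*w) + 3*cos(2*w)/16 + C.
The condition gives C = -1 + 35*cos(2)/16 + 11*sin(2)/8 - (35*cos(2)/16 + 11*sin(2)/8) = -1.
So G(w) = -2*w**2*sin(2*w) + 3*w*sin(2*w)/8 - 2*w*cos(2*w) + sin(2*w) + 3*cos(2*w)/16 - 1.
Check: d/dw[-2*w**2*sin(2*w) + 3*w*sin(2*w)/8 - 2*w*cos(2*w) + sin(2*w) + 3*cos(2*w)/16 - 1] = -4*w**2*cos(2*w) + 3*w*cos(2*w)/4, which equals G'(w).

G(w) = -2*w**2*sin(2*w) + 3*w*sin(2*w)/8 - 2*w*cos(2*w) + sin(2*w) + 3*cos(2*w)/16 - 1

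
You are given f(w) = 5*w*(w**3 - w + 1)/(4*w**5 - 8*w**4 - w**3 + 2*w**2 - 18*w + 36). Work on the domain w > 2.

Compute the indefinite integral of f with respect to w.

F(w) = 5*log(w - 2)/3 - 115*log(w - 3/2)/136 + 5*log(w + 3/2)/136 + 10*log(w**2 + 2)/51 + 25*sqrt(2)*atan(sqrt(2)*w/2)/102 + C

The denominator factors as (w - 2)*(2*w - 3)*(2*w + 3)*(w**2 + 2); partial fractions split f into directly integrable pieces: 5*(4*w + 5)/(51*(w**2 + 2)) + 5/(68*(2*w + 3)) - 115/(68*(2*w - 3)) + 5/(3*(w - 2)).
Check: d/dw[5*log(w - 2)/3 - 115*log(w - 3/2)/136 + 5*log(w + 3/2)/136 + 10*log(w**2 + 2)/51 + 25*sqrt(2)*atan(sqrt(2)*w/2)/102] = (5*w**4 - 5*w**2 + 5*w)/(4*w**5 - 8*w**4 - w**3 + 2*w**2 - 18*w + 36), which equals f(w).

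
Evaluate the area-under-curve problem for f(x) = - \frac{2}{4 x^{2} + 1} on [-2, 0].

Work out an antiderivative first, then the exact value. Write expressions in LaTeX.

Whatever form F(x) takes, F'(x) = f(x) is non-negotiable.
F(x) = - \operatorname{atan}{\left(2 x \right)} is an antiderivative of f.
Check: d/dx[- \operatorname{atan}{\left(2 x \right)}] = - \frac{2}{4 x^{2} + 1} = f(x).
F(0) = 0; F(-2) = \operatorname{atan}{\left(4 \right)}.
Integral = F(0) - F(-2) = - \operatorname{atan}{\left(4 \right)}.

Antiderivative: F(x) = - \operatorname{atan}{\left(2 x \right)}; value = - \operatorname{atan}{\left(4 \right)}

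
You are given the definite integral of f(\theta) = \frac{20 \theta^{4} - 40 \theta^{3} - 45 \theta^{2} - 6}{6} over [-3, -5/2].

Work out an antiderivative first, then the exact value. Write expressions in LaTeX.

Any candidate F(\theta) must reproduce f(\theta) exactly when differentiated.
F(\theta) = \frac{2 \theta^{5}}{3} - \frac{5 \theta^{4}}{3} - \frac{5 \theta^{3}}{2} - \theta is an antiderivative of f.
Check: d/d\theta[\frac{2 \theta^{5}}{3} - \frac{5 \theta^{4}}{3} - \frac{5 \theta^{3}}{2} - \theta] = \frac{10 \theta^{4}}{3} - \frac{20 \theta^{3}}{3} - \frac{15 \theta^{2}}{2} - 1, which equals f(\theta).
F(-5/2) = - \frac{4255}{48}; F(-3) = - \frac{453}{2}.
Integral = F(-5/2) - F(-3) = \frac{6617}{48}.

Antiderivative: F(\theta) = \frac{2 \theta^{5}}{3} - \frac{5 \theta^{4}}{3} - \frac{5 \theta^{3}}{2} - \theta; value = \frac{6617}{48}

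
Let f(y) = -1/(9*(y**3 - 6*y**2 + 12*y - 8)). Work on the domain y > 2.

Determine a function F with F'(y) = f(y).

Check any antiderivative F(y) by computing F'(y) and comparing it with f(y).
Check: d/dy[1/(18*y**2 - 72*y + 72)] = -1/(9*y**3 - 54*y**2 + 108*y - 72), which equals f(y).

An antiderivative is F(y) = 1/(18*y**2 - 72*y + 72).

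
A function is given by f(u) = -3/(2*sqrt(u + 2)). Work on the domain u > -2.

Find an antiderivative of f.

An antiderivative is F(u) = -3*sqrt(u + 2).

Whatever form F(u) takes, F'(u) = f(u) is non-negotiable.
Check: d/du[-3*sqrt(u + 2)] = -3/(2*sqrt(u + 2)) = f(u).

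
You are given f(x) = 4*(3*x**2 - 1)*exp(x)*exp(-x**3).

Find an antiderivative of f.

An antiderivative is F(x) = -4*exp(-x**3 + x).

The substitution u = -x**3 + x works: f is exactly (dF/du)*(du/dx) for that inner function.
Check: d/dx[-4*exp(-x**3 + x)] = 12*x**2*exp(x)*exp(-x**3) - 4*exp(x)*exp(-x**3), which equals f(x).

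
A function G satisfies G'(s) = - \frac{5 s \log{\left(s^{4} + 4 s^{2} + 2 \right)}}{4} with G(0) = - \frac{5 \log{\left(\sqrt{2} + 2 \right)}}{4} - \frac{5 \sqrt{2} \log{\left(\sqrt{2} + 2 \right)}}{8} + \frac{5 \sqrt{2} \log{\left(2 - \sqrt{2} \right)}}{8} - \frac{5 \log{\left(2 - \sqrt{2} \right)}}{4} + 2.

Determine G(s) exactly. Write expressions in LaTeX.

G(s) = \frac{- 5 s^{2} \log{\left(s^{4} + 4 s^{2} + 2 \right)} + 10 s^{2} + 5 \left(-2 + \sqrt{2}\right) \log{\left(s^{2} - \sqrt{2} + 2 \right)} + 5 \left(-2 - \sqrt{2}\right) \log{\left(s^{2} + \sqrt{2} + 2 \right)} + 16}{8}

A first test for any G(s): its s-derivative must equal the given G'(s).
A general antiderivative is - \frac{5 s^{2} \log{\left(s^{4} + 4 s^{2} + 2 \right)}}{8} + \frac{5 s^{2}}{4} + \left(- \frac{5}{4} + \frac{5 \sqrt{2}}{8}\right) \log{\left(s^{2} - \sqrt{2} + 2 \right)} + \left(- \frac{5}{4} - \frac{5 \sqrt{2}}{8}\right) \log{\left(s^{2} + \sqrt{2} + 2 \right)} + C.
The condition gives C = - \frac{5 \log{\left(\sqrt{2} + 2 \right)}}{4} - \frac{5 \sqrt{2} \log{\left(\sqrt{2} + 2 \right)}}{8} + \frac{5 \sqrt{2} \log{\left(2 - \sqrt{2} \right)}}{8} - \frac{5 \log{\left(2 - \sqrt{2} \right)}}{4} + 2 - (- \frac{5 \log{\left(\sqrt{2} + 2 \right)}}{4} - \frac{5 \sqrt{2} \log{\left(\sqrt{2} + 2 \right)}}{8} + \frac{5 \sqrt{2} \log{\left(2 - \sqrt{2} \right)}}{8} - \frac{5 \log{\left(2 - \sqrt{2} \right)}}{4}) = 2.
So G(s) = \frac{- 5 s^{2} \log{\left(s^{4} + 4 s^{2} + 2 \right)} + 10 s^{2} + 5 \left(-2 + \sqrt{2}\right) \log{\left(s^{2} - \sqrt{2} + 2 \right)} + 5 \left(-2 - \sqrt{2}\right) \log{\left(s^{2} + \sqrt{2} + 2 \right)} + 16}{8}.
Check: d/ds[\frac{- 5 s^{2} \log{\left(s^{4} + 4 s^{2} + 2 \right)} + 10 s^{2} + 5 \left(-2 + \sqrt{2}\right) \log{\left(s^{2} - \sqrt{2} + 2 \right)} + 5 \left(-2 - \sqrt{2}\right) \log{\left(s^{2} + \sqrt{2} + 2 \right)} + 16}{8}] = - \frac{5 s \log{\left(s^{4} + 4 s^{2} + 2 \right)}}{4} = G'(s).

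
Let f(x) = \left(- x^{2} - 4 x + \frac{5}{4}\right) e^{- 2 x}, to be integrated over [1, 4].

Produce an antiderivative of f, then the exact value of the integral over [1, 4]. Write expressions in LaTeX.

Antiderivative: F(x) = \frac{\left(4 x^{2} + 20 x + 5\right) e^{- 2 x}}{8}; value = - \frac{29}{8 e^{2}} + \frac{149}{8 e^{8}}

f has the shape u'v + uv' for u = \frac{x^{2}}{2} + \frac{5 x}{2} + \frac{5}{8} and v = e^{- 2 x} — it is the derivative of the product u*v.
F(x) = \frac{\left(4 x^{2} + 20 x + 5\right) e^{- 2 x}}{8} is an antiderivative of f.
Check: d/dx[\frac{\left(4 x^{2} + 20 x + 5\right) e^{- 2 x}}{8}] = \frac{\left(- 4 x^{2} - 16 x + 5\right) e^{- 2 x}}{4}, which equals f(x).
F(4) = \frac{149}{8 e^{8}}; F(1) = \frac{29}{8 e^{2}}.
Integral = F(4) - F(1) = - \frac{29}{8 e^{2}} + \frac{149}{8 e^{8}}.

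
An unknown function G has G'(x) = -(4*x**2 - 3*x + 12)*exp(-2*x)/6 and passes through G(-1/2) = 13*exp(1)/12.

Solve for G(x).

G'(x) has the shape u'v + uv' for u = x**2/3 + x/12 + 25/24 and v = exp(-2*x) — it is the derivative of the product u*v.
A general antiderivative is (8*x**2 + 2*x + 25)*exp(-2*x)/24 + C.
The condition gives C = 13*exp(1)/12 - (13*exp(1)/12) = 0.
So G(x) = (8*x**2 + 2*x + 25)*exp(-2*x)/24.
Check: d/dx[(8*x**2 + 2*x + 25)*exp(-2*x)/24] = (-4*x**2 + 3*x - 12)*exp(-2*x)/6, which equals G'(x).

G(x) = (8*x**2 + 2*x + 25)*exp(-2*x)/24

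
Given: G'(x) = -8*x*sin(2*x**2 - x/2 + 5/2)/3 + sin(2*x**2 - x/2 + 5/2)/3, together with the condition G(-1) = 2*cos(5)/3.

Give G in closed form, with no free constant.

G(x) = 2*cos(2*x**2 - x/2 + 5/2)/3

G'(x) matches the chain-rule pattern g'(h)*h' with inner function h(x) = 2*x**2 - x/2 + 5/2; substituting u = h(x) collapses the integral.
A general antiderivative is 2*cos(2*x**2 - x/2 + 5/2)/3 + C.
The condition gives C = 2*cos(5)/3 - (2*cos(5)/3) = 0.
So G(x) = 2*cos(2*x**2 - x/2 + 5/2)/3.
Check: d/dx[2*cos(2*x**2 - x/2 + 5/2)/3] = -8*x*sin(2*x**2 - x/2 + 5/2)/3 + sin(2*x**2 - x/2 + 5/2)/3 = G'(x).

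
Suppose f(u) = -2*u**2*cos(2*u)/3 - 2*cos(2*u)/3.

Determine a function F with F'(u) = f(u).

An antiderivative is F(u) = (-2*u**2*sin(2*u) - 2*u*cos(2*u) - sin(2*u))/6.

Integrate term by term and add the pieces.
Check: d/du[(-2*u**2*sin(2*u) - 2*u*cos(2*u) - sin(2*u))/6] = -2*u**2*cos(2*u)/3 - 2*cos(2*u)/3 = f(u).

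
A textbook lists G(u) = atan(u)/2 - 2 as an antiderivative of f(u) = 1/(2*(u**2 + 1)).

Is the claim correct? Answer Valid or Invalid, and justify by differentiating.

Valid - the claim checks out under differentiation.

d/du[G] = 1/(2*u**2 + 2)
This equals f(u) exactly, so the claim holds.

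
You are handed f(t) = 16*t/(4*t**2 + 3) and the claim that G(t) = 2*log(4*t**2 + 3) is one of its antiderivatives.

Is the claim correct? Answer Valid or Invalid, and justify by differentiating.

d/dt[G] = 16*t/(4*t**2 + 3)
This equals f(t) exactly, so the claim holds.

Valid: G'(t) = f(t).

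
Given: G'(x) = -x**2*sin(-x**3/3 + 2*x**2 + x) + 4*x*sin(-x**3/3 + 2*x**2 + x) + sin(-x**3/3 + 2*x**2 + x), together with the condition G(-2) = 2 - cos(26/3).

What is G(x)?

The substitution u = -x**3/3 + 2*x**2 + x works: G'(x) is exactly (dG/du)*(du/dx) for that inner function.
A general antiderivative is -cos(-x**3/3 + 2*x**2 + x) + C.
The condition gives C = 2 - cos(26/3) - (-cos(26/3)) = 2.
So G(x) = 2 - cos(-x**3/3 + 2*x**2 + x).
Check: d/dx[2 - cos(-x**3/3 + 2*x**2 + x)] = -x**2*sin(-x**3/3 + 2*x**2 + x) + 4*x*sin(-x**3/3 + 2*x**2 + x) + sin(-x**3/3 + 2*x**2 + x) = G'(x).

G(x) = 2 - cos(-x**3/3 + 2*x**2 + x)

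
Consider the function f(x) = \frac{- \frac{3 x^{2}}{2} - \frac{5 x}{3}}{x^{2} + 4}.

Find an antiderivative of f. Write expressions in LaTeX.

An antiderivative is F(x) = - \frac{9 x + 5 \log{\left(x^{2} + 4 \right)} - 18 \operatorname{atan}{\left(\frac{x}{2} \right)}}{6}.

Whatever form F(x) takes, F'(x) = f(x) is non-negotiable.
Check: d/dx[- \frac{9 x + 5 \log{\left(x^{2} + 4 \right)} - 18 \operatorname{atan}{\left(\frac{x}{2} \right)}}{6}] = \frac{- 9 x^{2} - 10 x}{6 x^{2} + 24}, which equals f(x).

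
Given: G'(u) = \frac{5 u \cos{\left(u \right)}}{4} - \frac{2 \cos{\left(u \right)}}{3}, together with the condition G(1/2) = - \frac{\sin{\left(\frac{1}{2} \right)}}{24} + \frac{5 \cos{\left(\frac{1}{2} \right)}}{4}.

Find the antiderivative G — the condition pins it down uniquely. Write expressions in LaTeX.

G(u) = \frac{5 u \sin{\left(u \right)}}{4} - \frac{2 \sin{\left(u \right)}}{3} + \frac{5 \cos{\left(u \right)}}{4}

The integrand splits into summands that can be handled one at a time.
A general antiderivative is \frac{5 u \sin{\left(u \right)}}{4} - \frac{2 \sin{\left(u \right)}}{3} + \frac{5 \cos{\left(u \right)}}{4} + C.
The condition gives C = - \frac{\sin{\left(\frac{1}{2} \right)}}{24} + \frac{5 \cos{\left(\frac{1}{2} \right)}}{4} - (- \frac{\sin{\left(\frac{1}{2} \right)}}{24} + \frac{5 \cos{\left(\frac{1}{2} \right)}}{4}) = 0.
So G(u) = \frac{5 u \sin{\left(u \right)}}{4} - \frac{2 \sin{\left(u \right)}}{3} + \frac{5 \cos{\left(u \right)}}{4}.
Check: d/du[\frac{5 u \sin{\left(u \right)}}{4} - \frac{2 \sin{\left(u \right)}}{3} + \frac{5 \cos{\left(u \right)}}{4}] = \frac{5 u \cos{\left(u \right)}}{4} - \frac{2 \cos{\left(u \right)}}{3} = G'(u).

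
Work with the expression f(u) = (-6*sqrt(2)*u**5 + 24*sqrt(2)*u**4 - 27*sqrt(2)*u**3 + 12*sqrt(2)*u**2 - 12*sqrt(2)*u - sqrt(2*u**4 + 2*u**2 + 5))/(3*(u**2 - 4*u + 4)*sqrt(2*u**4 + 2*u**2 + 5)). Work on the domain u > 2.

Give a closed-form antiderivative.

An antiderivative is F(u) = -sqrt(u**4 + u**2 + 5/2) + 1/(3*u - 6).

Recover f(u) by differentiating a candidate F(u); any mismatch rules it out.
Check: d/du[-sqrt(u**4 + u**2 + 5/2) + 1/(3*u - 6)] = (-6*sqrt(2)*u**5 + 24*sqrt(2)*u**4 - 27*sqrt(2)*u**3 + 12*sqrt(2)*u**2 - 12*sqrt(2)*u - sqrt(2*u**4 + 2*u**2 + 5))/(3*u**2*sqrt(2*u**4 + 2*u**2 + 5) - 12*u*sqrt(2*u**4 + 2*u**2 + 5) + 12*sqrt(2*u**4 + 2*u**2 + 5)), which equals f(u).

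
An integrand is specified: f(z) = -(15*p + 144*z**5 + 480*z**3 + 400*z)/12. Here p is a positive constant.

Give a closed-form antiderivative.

Differentiate the proposed F(z) back; it has to land on f(z) exactly.
Check: d/dz[-5*p*z/4 - 2*z**6 - 10*z**4 - 50*z**2/3] = -5*p/4 - 12*z**5 - 40*z**3 - 100*z/3, which equals f(z).

An antiderivative is F(z) = -5*p*z/4 - 2*z**6 - 10*z**4 - 50*z**2/3.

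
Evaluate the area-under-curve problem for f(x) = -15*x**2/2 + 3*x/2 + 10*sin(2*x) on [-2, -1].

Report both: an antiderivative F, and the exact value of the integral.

The integrand splits into summands that can be handled one at a time.
F(x) = -5*x**3/2 + 3*x**2/4 - 5*cos(2*x) is an antiderivative of f.
Check: d/dx[-5*x**3/2 + 3*x**2/4 - 5*cos(2*x)] = -15*x**2/2 + 3*x/2 + 10*sin(2*x) = f(x).
F(-1) = 13/4 - 5*cos(2); F(-2) = 23 - 5*cos(4).
Integral = F(-1) - F(-2) = -79/4 + 5*cos(4) - 5*cos(2).

Antiderivative: F(x) = -5*x**3/2 + 3*x**2/4 - 5*cos(2*x); value = -79/4 + 5*cos(4) - 5*cos(2)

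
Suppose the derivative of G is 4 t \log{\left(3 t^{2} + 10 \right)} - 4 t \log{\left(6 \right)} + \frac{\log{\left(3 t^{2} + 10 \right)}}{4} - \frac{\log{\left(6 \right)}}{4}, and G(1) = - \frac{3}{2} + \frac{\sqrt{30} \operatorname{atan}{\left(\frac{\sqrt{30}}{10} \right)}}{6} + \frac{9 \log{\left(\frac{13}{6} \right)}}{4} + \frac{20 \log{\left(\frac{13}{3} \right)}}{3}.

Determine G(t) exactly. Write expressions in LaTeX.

G(t) = - 2 t^{2} - \frac{t}{2} + \left(2 t^{2} + \frac{t}{4}\right) \log{\left(\frac{t^{2}}{2} + \frac{5}{3} \right)} + \frac{20 \log{\left(t^{2} + \frac{10}{3} \right)}}{3} + \frac{\sqrt{30} \operatorname{atan}{\left(\frac{\sqrt{30} t}{10} \right)}}{6} + 1

The integrand splits into summands that can be handled one at a time.
A general antiderivative is - 2 t^{2} - \frac{t}{2} + \left(2 t^{2} + \frac{t}{4}\right) \log{\left(\frac{t^{2}}{2} + \frac{5}{3} \right)} + \frac{20 \log{\left(t^{2} + \frac{10}{3} \right)}}{3} + \frac{\sqrt{30} \operatorname{atan}{\left(\frac{\sqrt{30} t}{10} \right)}}{6} + C.
The condition gives C = - \frac{3}{2} + \frac{\sqrt{30} \operatorname{atan}{\left(\frac{\sqrt{30}}{10} \right)}}{6} + \frac{9 \log{\left(\frac{13}{6} \right)}}{4} + \frac{20 \log{\left(\frac{13}{3} \right)}}{3} - (- \frac{5}{2} + \frac{\sqrt{30} \operatorname{atan}{\left(\frac{\sqrt{30}}{10} \right)}}{6} + \frac{9 \log{\left(\frac{13}{6} \right)}}{4} + \frac{20 \log{\left(\frac{13}{3} \right)}}{3}) = 1.
So G(t) = - 2 t^{2} - \frac{t}{2} + \left(2 t^{2} + \frac{t}{4}\right) \log{\left(\frac{t^{2}}{2} + \frac{5}{3} \right)} + \frac{20 \log{\left(t^{2} + \frac{10}{3} \right)}}{3} + \frac{\sqrt{30} \operatorname{atan}{\left(\frac{\sqrt{30} t}{10} \right)}}{6} + 1.
Check: d/dt[- 2 t^{2} - \frac{t}{2} + \left(2 t^{2} + \frac{t}{4}\right) \log{\left(\frac{t^{2}}{2} + \frac{5}{3} \right)} + \frac{20 \log{\left(t^{2} + \frac{10}{3} \right)}}{3} + \frac{\sqrt{30} \operatorname{atan}{\left(\frac{\sqrt{30} t}{10} \right)}}{6} + 1] = 4 t \log{\left(3 t^{2} + 10 \right)} - 4 t \log{\left(6 \right)} + \frac{\log{\left(3 t^{2} + 10 \right)}}{4} - \frac{\log{\left(6 \right)}}{4} = G'(t).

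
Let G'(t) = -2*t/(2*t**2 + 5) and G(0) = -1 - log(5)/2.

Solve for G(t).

G(t) = -log(2*t**2 + 5)/2 - 1

G'(t) matches the chain-rule pattern g'(h)*h' with inner function h(t) = 2*t**2 + 5; substituting u = h(t) collapses the integral.
A general antiderivative is -log(2*t**2 + 5)/2 + C.
The condition gives C = -1 - log(5)/2 - (-log(5)/2) = -1.
So G(t) = -log(2*t**2 + 5)/2 - 1.
Check: d/dt[-log(2*t**2 + 5)/2 - 1] = -2*t/(2*t**2 + 5) = G'(t).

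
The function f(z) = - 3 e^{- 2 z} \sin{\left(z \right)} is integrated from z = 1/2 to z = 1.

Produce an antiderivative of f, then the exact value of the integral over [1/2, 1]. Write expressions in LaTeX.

Antiderivative: F(z) = \frac{3 \left(2 \sin{\left(z \right)} + \cos{\left(z \right)}\right) e^{- 2 z}}{5}; value = - \frac{6 \sin{\left(\frac{1}{2} \right)}}{5 e} - \frac{3 \cos{\left(\frac{1}{2} \right)}}{5 e} + \frac{3 \cos{\left(1 \right)}}{5 e^{2}} + \frac{6 \sin{\left(1 \right)}}{5 e^{2}}

Check any antiderivative F(z) by computing F'(z) and comparing it with f(z).
F(z) = \frac{3 \left(2 \sin{\left(z \right)} + \cos{\left(z \right)}\right) e^{- 2 z}}{5} is an antiderivative of f.
Check: d/dz[\frac{3 \left(2 \sin{\left(z \right)} + \cos{\left(z \right)}\right) e^{- 2 z}}{5}] = - 3 e^{- 2 z} \sin{\left(z \right)} = f(z).
F(1) = \frac{3 \cos{\left(1 \right)}}{5 e^{2}} + \frac{6 \sin{\left(1 \right)}}{5 e^{2}}; F(1/2) = \frac{3 \cos{\left(\frac{1}{2} \right)}}{5 e} + \frac{6 \sin{\left(\frac{1}{2} \right)}}{5 e}.
Integral = F(1) - F(1/2) = - \frac{6 \sin{\left(\frac{1}{2} \right)}}{5 e} - \frac{3 \cos{\left(\frac{1}{2} \right)}}{5 e} + \frac{3 \cos{\left(1 \right)}}{5 e^{2}} + \frac{6 \sin{\left(1 \right)}}{5 e^{2}}.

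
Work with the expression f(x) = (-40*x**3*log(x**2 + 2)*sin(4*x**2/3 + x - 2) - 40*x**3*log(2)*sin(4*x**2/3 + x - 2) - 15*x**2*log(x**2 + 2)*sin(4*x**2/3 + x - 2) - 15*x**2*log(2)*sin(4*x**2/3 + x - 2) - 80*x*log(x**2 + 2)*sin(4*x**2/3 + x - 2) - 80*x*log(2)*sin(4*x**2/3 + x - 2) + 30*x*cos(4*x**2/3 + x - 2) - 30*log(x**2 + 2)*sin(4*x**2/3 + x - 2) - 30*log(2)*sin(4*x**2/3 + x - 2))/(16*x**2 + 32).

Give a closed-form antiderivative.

f has the shape u'v + uv' for u = 15*cos(4*x**2/3 + x - 2)/16 and v = log(2*x**2 + 4) — it is the derivative of the product u*v.
Check: d/dx[15*log(2*x**2 + 4)*cos(4*x**2/3 + x - 2)/16] = (-40*x**3*log(x**2 + 2)*sin(4*x**2/3 + x - 2) - 40*x**3*log(2)*sin(4*x**2/3 + x - 2) - 15*x**2*log(x**2 + 2)*sin(4*x**2/3 + x - 2) - 15*x**2*log(2)*sin(4*x**2/3 + x - 2) - 80*x*log(x**2 + 2)*sin(4*x**2/3 + x - 2) - 80*x*log(2)*sin(4*x**2/3 + x - 2) + 30*x*cos(4*x**2/3 + x - 2) - 30*log(x**2 + 2)*sin(4*x**2/3 + x - 2) - 30*log(2)*sin(4*x**2/3 + x - 2))/(16*x**2 + 32) = f(x).

An antiderivative is F(x) = 15*log(2*x**2 + 4)*cos(4*x**2/3 + x - 2)/16.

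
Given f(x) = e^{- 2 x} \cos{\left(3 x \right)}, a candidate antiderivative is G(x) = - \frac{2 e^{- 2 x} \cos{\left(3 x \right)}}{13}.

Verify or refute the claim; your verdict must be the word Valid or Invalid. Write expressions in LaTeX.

d/dx[G] = \frac{\left(6 \sin{\left(3 x \right)} + 4 \cos{\left(3 x \right)}\right) e^{- 2 x}}{13}
d/dx[G] - f(x) = \frac{\left(6 \sin{\left(3 x \right)} - 9 \cos{\left(3 x \right)}\right) e^{- 2 x}}{13} != 0.

Invalid: d/dx[G] - f = \frac{\left(6 \sin{\left(3 x \right)} - 9 \cos{\left(3 x \right)}\right) e^{- 2 x}}{13}, which is not 0.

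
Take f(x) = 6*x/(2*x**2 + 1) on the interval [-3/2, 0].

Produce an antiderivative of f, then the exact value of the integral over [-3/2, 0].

f matches the chain-rule pattern g'(h)*h' with inner function h(x) = 2*x**2 + 1; substituting u = h(x) collapses the integral.
F(x) = 3*log(2*x**2 + 1)/2 is an antiderivative of f.
Check: d/dx[3*log(2*x**2 + 1)/2] = 6*x/(2*x**2 + 1) = f(x).
F(0) = 0; F(-3/2) = 3*log(11/2)/2.
Integral = F(0) - F(-3/2) = -3*log(11/2)/2.

Antiderivative: F(x) = 3*log(2*x**2 + 1)/2; value = -3*log(11/2)/2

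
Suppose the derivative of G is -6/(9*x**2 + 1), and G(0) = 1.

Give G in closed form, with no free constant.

G(x) = 1 - 2*atan(3*x)

Check a candidate G(x) by differentiating: d/dx[G] must match the given G'(x).
A general antiderivative is -2*atan(3*x) + C.
The condition gives C = 1 - (0) = 1.
So G(x) = 1 - 2*atan(3*x).
Check: d/dx[1 - 2*atan(3*x)] = -6/(9*x**2 + 1) = G'(x).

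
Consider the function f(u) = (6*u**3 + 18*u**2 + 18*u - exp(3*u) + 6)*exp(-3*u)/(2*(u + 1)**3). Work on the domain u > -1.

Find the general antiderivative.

F(u) = (-4*u**2 - 8*u + exp(3*u) - 4)/(4*u**2*exp(3*u) + 8*u*exp(3*u) + 4*exp(3*u)) + C

An antiderivative F(u) passes only if d/du[F] lands on f(u) exactly.
Check: d/du[(-4*u**2 - 8*u + exp(3*u) - 4)/(4*u**2*exp(3*u) + 8*u*exp(3*u) + 4*exp(3*u))] = (6*u**3 + 18*u**2 + 18*u - exp(3*u) + 6)/(2*u**3*exp(3*u) + 6*u**2*exp(3*u) + 6*u*exp(3*u) + 2*exp(3*u)), which equals f(u).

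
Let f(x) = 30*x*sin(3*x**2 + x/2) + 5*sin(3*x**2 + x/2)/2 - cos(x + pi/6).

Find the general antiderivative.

Integrate term by term and add the pieces.
Check: d/dx[-sin(x + pi/6) - 5*cos(3*x**2 + x/2)] = 30*x*sin(3*x**2 + x/2) + 5*sin(3*x**2 + x/2)/2 - cos(x + pi/6) = f(x).

F(x) = -sin(x + pi/6) - 5*cos(3*x**2 + x/2) + C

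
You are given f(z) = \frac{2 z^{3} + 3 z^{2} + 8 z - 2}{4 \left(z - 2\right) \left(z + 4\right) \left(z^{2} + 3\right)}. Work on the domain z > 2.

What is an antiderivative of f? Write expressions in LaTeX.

An antiderivative is F(z) = \frac{\log{\left(z^{2} + 2 z - 8 \right)}}{4} + \frac{\sqrt{3} \operatorname{atan}{\left(\frac{\sqrt{3} z}{3} \right)}}{12}.

Factor the denominator (4 \left(z - 2\right) \left(z + 4\right) \left(z^{2} + 3\right)) and decompose: f = \frac{1}{4 \left(z^{2} + 3\right)} + \frac{1}{4 \left(z + 4\right)} + \frac{1}{4 \left(z - 2\right)}; each piece integrates to a log, atan, or power term.
Check: d/dz[\frac{\log{\left(z^{2} + 2 z - 8 \right)}}{4} + \frac{\sqrt{3} \operatorname{atan}{\left(\frac{\sqrt{3} z}{3} \right)}}{12}] = \frac{2 z^{3} + 3 z^{2} + 8 z - 2}{4 z^{4} + 8 z^{3} - 20 z^{2} + 24 z - 96}, which equals f(z).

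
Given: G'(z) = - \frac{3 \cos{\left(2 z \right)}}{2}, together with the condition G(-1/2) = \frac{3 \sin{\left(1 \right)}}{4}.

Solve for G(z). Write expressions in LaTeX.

G(z) = - \frac{3 \sin{\left(2 z \right)}}{4}

Since d/dz undoes antidifferentiation here, G(z) must give back the stated G'(z).
A general antiderivative is - \frac{3 \sin{\left(2 z \right)}}{4} + C.
The condition gives C = \frac{3 \sin{\left(1 \right)}}{4} - (\frac{3 \sin{\left(1 \right)}}{4}) = 0.
So G(z) = - \frac{3 \sin{\left(2 z \right)}}{4}.
Check: d/dz[- \frac{3 \sin{\left(2 z \right)}}{4}] = - \frac{3 \cos{\left(2 z \right)}}{2} = G'(z).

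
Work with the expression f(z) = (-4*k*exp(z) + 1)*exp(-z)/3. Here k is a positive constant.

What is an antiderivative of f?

An antiderivative is F(z) = -4*k*z/3 - exp(-z)/3.

Check any antiderivative F(z) by computing F'(z) and comparing it with f(z).
Check: d/dz[-4*k*z/3 - exp(-z)/3] = (-4*k*exp(z) + 1)*exp(-z)/3 = f(z).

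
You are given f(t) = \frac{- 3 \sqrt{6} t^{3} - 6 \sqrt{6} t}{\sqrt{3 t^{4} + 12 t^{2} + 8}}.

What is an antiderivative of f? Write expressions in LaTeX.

f matches the chain-rule pattern g'(h)*h' with inner function h(t) = \frac{t^{4}}{2} + 2 t^{2} + \frac{4}{3}; substituting u = h(t) collapses the integral.
Check: d/dt[- \frac{\sqrt{6} \sqrt{3 t^{4} + 12 t^{2} + 8}}{2}] = \frac{- 3 \sqrt{6} t^{3} - 6 \sqrt{6} t}{\sqrt{3 t^{4} + 12 t^{2} + 8}} = f(t).

An antiderivative is F(t) = - \frac{\sqrt{6} \sqrt{3 t^{4} + 12 t^{2} + 8}}{2}.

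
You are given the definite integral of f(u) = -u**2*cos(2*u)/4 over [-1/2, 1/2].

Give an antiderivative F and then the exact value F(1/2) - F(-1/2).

A first test for any F(u): its u-derivative must equal f(u) identically.
F(u) = (-2*u**2*sin(2*u) - 2*u*cos(2*u) + sin(2*u))/16 is an antiderivative of f.
Check: d/du[(-2*u**2*sin(2*u) - 2*u*cos(2*u) + sin(2*u))/16] = -u**2*cos(2*u)/4 = f(u).
F(1/2) = -cos(1)/16 + sin(1)/32; F(-1/2) = -sin(1)/32 + cos(1)/16.
Integral = F(1/2) - F(-1/2) = -cos(1)/8 + sin(1)/16.

Antiderivative: F(u) = (-2*u**2*sin(2*u) - 2*u*cos(2*u) + sin(2*u))/16; value = -cos(1)/8 + sin(1)/16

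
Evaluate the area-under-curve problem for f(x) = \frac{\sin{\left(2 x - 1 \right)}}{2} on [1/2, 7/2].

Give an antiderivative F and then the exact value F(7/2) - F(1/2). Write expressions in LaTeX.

Antiderivative: F(x) = - \frac{\cos{\left(2 x - 1 \right)}}{4}; value = \frac{1}{4} - \frac{\cos{\left(6 \right)}}{4}

For F(x) to be correct the identity F'(x) - f(x) = 0 must hold.
F(x) = - \frac{\cos{\left(2 x - 1 \right)}}{4} is an antiderivative of f.
Check: d/dx[- \frac{\cos{\left(2 x - 1 \right)}}{4}] = \frac{\sin{\left(2 x - 1 \right)}}{2} = f(x).
F(7/2) = - \frac{\cos{\left(6 \right)}}{4}; F(1/2) = - \frac{1}{4}.
Integral = F(7/2) - F(1/2) = \frac{1}{4} - \frac{\cos{\left(6 \right)}}{4}.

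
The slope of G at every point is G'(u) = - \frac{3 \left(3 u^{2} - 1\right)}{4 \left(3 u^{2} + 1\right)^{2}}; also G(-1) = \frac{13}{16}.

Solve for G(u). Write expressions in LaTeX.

G'(u) has the shape v'r + vr' for v = \frac{3 u}{4} and r = \frac{1}{3 u^{2} + 1} — it is the derivative of the product v*r.
A general antiderivative is \frac{3 u}{4 \left(3 u^{2} + 1\right)} + C.
The condition gives C = \frac{13}{16} - (- \frac{3}{16}) = 1.
So G(u) = \frac{12 u^{2} + 3 u + 4}{12 u^{2} + 4}.
Check: d/du[\frac{12 u^{2} + 3 u + 4}{12 u^{2} + 4}] = \frac{3 - 9 u^{2}}{36 u^{4} + 24 u^{2} + 4}, which equals G'(u).

G(u) = \frac{12 u^{2} + 3 u + 4}{12 u^{2} + 4}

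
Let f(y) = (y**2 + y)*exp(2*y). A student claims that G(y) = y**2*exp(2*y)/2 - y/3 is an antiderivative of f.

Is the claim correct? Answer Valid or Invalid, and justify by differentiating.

d/dy[G] = y**2*exp(2*y) + y*exp(2*y) - 1/3
d/dy[G] - f(y) = -1/3 != 0.

Invalid: d/dy[G] - f = -1/3, which is not 0.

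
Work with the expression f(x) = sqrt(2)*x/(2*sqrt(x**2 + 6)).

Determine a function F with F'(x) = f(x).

f matches the chain-rule pattern g'(h)*h' with inner function h(x) = x**2/2 + 3; substituting u = h(x) collapses the integral.
Check: d/dx[sqrt(x**2/2 + 3)] = sqrt(2)*x/(2*sqrt(x**2 + 6)) = f(x).

An antiderivative is F(x) = sqrt(x**2/2 + 3).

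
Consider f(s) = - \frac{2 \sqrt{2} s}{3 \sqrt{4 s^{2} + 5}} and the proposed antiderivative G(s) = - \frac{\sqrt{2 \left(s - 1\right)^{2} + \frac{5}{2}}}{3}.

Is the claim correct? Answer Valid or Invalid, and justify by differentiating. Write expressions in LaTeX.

d/ds[G] = \frac{- 2 \sqrt{2} s + 2 \sqrt{2}}{3 \sqrt{4 s^{2} - 8 s + 9}}
d/ds[G] - f(s) = \frac{- 2 \sqrt{2} s \sqrt{4 s^{2} + 5} + 2 \sqrt{2} s \sqrt{4 s^{2} - 8 s + 9} + 2 \sqrt{2} \sqrt{4 s^{2} + 5}}{3 \sqrt{4 s^{2} + 5} \sqrt{4 s^{2} - 8 s + 9}} != 0.

Invalid: d/ds[G] - f = \frac{- 2 \sqrt{2} s \sqrt{4 s^{2} + 5} + 2 \sqrt{2} s \sqrt{4 s^{2} - 8 s + 9} + 2 \sqrt{2} \sqrt{4 s^{2} + 5}}{3 \sqrt{4 s^{2} + 5} \sqrt{4 s^{2} - 8 s + 9}}, which is not 0.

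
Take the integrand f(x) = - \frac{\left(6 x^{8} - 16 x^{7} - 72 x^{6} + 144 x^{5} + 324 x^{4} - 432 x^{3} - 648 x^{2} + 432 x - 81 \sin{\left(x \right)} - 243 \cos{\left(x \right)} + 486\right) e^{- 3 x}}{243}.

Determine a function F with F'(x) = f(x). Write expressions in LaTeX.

Recognize the product-rule pattern: f = u'v + uv' with u = \frac{2 \left(\frac{x^{2}}{3} - 1\right)^{4}}{3} - \frac{\cos{\left(x \right)}}{3}, v = e^{- 3 x}, so integration by parts undoes it.
Check: d/dx[- \frac{\left(- 2 \left(x^{2} - 3\right)^{4} + 81 \cos{\left(x \right)}\right) e^{- 3 x}}{243}] = \frac{\left(- 6 x^{8} + 16 x^{7} + 72 x^{6} - 144 x^{5} - 324 x^{4} + 432 x^{3} + 648 x^{2} - 432 x + 81 \sin{\left(x \right)} + 243 \cos{\left(x \right)} - 486\right) e^{- 3 x}}{243}, which equals f(x).

An antiderivative is F(x) = - \frac{\left(- 2 \left(x^{2} - 3\right)^{4} + 81 \cos{\left(x \right)}\right) e^{- 3 x}}{243}.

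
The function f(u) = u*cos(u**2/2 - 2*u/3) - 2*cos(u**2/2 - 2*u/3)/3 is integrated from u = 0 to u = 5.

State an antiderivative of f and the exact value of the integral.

Antiderivative: F(u) = sin(u**2/2 - 2*u/3); value = sin(55/6)

f matches the chain-rule pattern g'(h)*h' with inner function h(u) = u**2/2 - 2*u/3; substituting w = h(u) collapses the integral.
F(u) = sin(u**2/2 - 2*u/3) is an antiderivative of f.
Check: d/du[sin(u**2/2 - 2*u/3)] = u*cos(u**2/2 - 2*u/3) - 2*cos(u**2/2 - 2*u/3)/3 = f(u).
F(5) = sin(55/6); F(0) = 0.
Integral = F(5) - F(0) = sin(55/6).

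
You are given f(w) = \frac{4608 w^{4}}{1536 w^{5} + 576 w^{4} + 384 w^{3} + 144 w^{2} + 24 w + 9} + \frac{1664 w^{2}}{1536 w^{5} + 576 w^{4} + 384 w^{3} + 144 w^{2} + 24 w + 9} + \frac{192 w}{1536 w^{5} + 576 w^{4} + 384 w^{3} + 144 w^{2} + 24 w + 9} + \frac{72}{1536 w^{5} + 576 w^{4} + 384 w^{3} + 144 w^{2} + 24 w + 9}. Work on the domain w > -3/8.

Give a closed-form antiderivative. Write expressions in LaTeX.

An antiderivative is F(w) = \frac{9 \left(8 w^{2} + 1\right) \log{\left(4 w + \frac{3}{2} \right)} - 4}{3 \left(8 w^{2} + 1\right)}.

Integrate term by term and add the pieces.
Check: d/dw[\frac{9 \left(8 w^{2} + 1\right) \log{\left(4 w + \frac{3}{2} \right)} - 4}{3 \left(8 w^{2} + 1\right)}] = \frac{4608 w^{4} + 1664 w^{2} + 192 w + 72}{1536 w^{5} + 576 w^{4} + 384 w^{3} + 144 w^{2} + 24 w + 9}, which equals f(w).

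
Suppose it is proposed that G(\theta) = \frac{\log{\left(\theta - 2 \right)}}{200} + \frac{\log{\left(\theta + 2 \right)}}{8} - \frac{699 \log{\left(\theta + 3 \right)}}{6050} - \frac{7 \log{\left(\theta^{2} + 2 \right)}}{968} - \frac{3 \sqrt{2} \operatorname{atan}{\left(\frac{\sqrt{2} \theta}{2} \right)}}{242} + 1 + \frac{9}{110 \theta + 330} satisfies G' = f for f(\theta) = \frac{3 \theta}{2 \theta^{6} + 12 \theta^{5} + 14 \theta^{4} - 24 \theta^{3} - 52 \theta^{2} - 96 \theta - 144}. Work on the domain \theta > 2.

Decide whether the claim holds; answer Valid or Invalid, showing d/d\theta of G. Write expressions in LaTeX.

d/d\theta[G] = \frac{3 \theta}{2 \theta^{6} + 12 \theta^{5} + 14 \theta^{4} - 24 \theta^{3} - 52 \theta^{2} - 96 \theta - 144}
This equals f(\theta) exactly, so the claim holds.

Valid - differentiating G returns exactly f.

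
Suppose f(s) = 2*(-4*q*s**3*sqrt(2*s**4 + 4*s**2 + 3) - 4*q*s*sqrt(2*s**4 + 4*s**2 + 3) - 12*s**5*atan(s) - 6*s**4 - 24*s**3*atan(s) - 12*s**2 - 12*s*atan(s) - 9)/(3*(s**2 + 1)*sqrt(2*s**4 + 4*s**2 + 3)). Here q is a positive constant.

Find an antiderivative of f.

An antiderivative is F(s) = -4*q*s**2/3 - 2*sqrt(2*s**4 + 4*s**2 + 3)*atan(s).

Differentiate the proposed F(s) back; it has to land on f(s) exactly.
Check: d/ds[-4*q*s**2/3 - 2*sqrt(2*s**4 + 4*s**2 + 3)*atan(s)] = (-8*q*s**3*sqrt(2*s**4 + 4*s**2 + 3) - 8*q*s*sqrt(2*s**4 + 4*s**2 + 3) - 24*s**5*atan(s) - 12*s**4 - 48*s**3*atan(s) - 24*s**2 - 24*s*atan(s) - 18)/(3*s**2*sqrt(2*s**4 + 4*s**2 + 3) + 3*sqrt(2*s**4 + 4*s**2 + 3)), which equals f(s).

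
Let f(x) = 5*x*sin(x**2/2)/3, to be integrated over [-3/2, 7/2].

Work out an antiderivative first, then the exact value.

The substitution u = x**2/2 works: f is exactly (dF/du)*(du/dx) for that inner function.
F(x) = -5*cos(x**2/2)/3 is an antiderivative of f.
Check: d/dx[-5*cos(x**2/2)/3] = 5*x*sin(x**2/2)/3 = f(x).
F(7/2) = -5*cos(49/8)/3; F(-3/2) = -5*cos(9/8)/3.
Integral = F(7/2) - F(-3/2) = -5*cos(49/8)/3 + 5*cos(9/8)/3.

Antiderivative: F(x) = -5*cos(x**2/2)/3; value = -5*cos(49/8)/3 + 5*cos(9/8)/3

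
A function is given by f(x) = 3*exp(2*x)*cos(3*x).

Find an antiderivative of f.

An antiderivative F(x) passes only if d/dx[F] lands on f(x) exactly.
Check: d/dx[3*(3*sin(3*x) + 2*cos(3*x))*exp(2*x)/13] = 3*exp(2*x)*cos(3*x) = f(x).

An antiderivative is F(x) = 3*(3*sin(3*x) + 2*cos(3*x))*exp(2*x)/13.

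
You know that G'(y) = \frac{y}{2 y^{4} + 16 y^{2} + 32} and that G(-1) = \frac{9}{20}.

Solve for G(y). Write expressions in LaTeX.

G(y) = \frac{1}{2} - \frac{1}{4 y^{2} + 16}

The substitution u = y^{2} + 4 works: G'(y) is exactly (dG/du)*(du/dy) for that inner function.
A general antiderivative is - \frac{1}{4 \left(y^{2} + 4\right)} + C.
The condition gives C = \frac{9}{20} - (- \frac{1}{20}) = \frac{1}{2}.
So G(y) = \frac{1}{2} - \frac{1}{4 y^{2} + 16}.
Check: d/dy[\frac{1}{2} - \frac{1}{4 y^{2} + 16}] = \frac{y}{2 y^{4} + 16 y^{2} + 32} = G'(y).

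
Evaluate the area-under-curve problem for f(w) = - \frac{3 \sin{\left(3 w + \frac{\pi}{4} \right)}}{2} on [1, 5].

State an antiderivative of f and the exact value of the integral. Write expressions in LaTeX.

Antiderivative: F(w) = \frac{\cos{\left(3 w + \frac{\pi}{4} \right)}}{2}; value = \frac{\cos{\left(\frac{\pi}{4} + 15 \right)}}{2} - \frac{\cos{\left(\frac{\pi}{4} + 3 \right)}}{2}

Check any antiderivative F(w) by computing F'(w) and comparing it with f(w).
F(w) = \frac{\cos{\left(3 w + \frac{\pi}{4} \right)}}{2} is an antiderivative of f.
Check: d/dw[\frac{\cos{\left(3 w + \frac{\pi}{4} \right)}}{2}] = - \frac{3 \sin{\left(3 w + \frac{\pi}{4} \right)}}{2} = f(w).
F(5) = \frac{\cos{\left(\frac{\pi}{4} + 15 \right)}}{2}; F(1) = \frac{\cos{\left(\frac{\pi}{4} + 3 \right)}}{2}.
Integral = F(5) - F(1) = \frac{\cos{\left(\frac{\pi}{4} + 15 \right)}}{2} - \frac{\cos{\left(\frac{\pi}{4} + 3 \right)}}{2}.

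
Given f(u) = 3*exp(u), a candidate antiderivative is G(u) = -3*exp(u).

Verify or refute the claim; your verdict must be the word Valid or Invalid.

d/du[G] = -3*exp(u)
d/du[G] - f(u) = -6*exp(u) != 0.

Invalid: d/du[G] - f = -6*exp(u), which is not 0.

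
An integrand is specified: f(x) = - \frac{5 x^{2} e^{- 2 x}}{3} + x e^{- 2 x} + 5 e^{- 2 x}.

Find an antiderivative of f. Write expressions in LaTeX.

Recognize the product-rule pattern: f = u'v + uv' with u = \frac{5 x^{2}}{6} + \frac{x}{3} - \frac{7}{3}, v = e^{- 2 x}, so integration by parts undoes it.
Check: d/dx[\frac{\left(5 x^{2} + 2 x - 14\right) e^{- 2 x}}{6}] = \frac{\left(- 5 x^{2} + 3 x + 15\right) e^{- 2 x}}{3}, which equals f(x).

An antiderivative is F(x) = \frac{\left(5 x^{2} + 2 x - 14\right) e^{- 2 x}}{6}.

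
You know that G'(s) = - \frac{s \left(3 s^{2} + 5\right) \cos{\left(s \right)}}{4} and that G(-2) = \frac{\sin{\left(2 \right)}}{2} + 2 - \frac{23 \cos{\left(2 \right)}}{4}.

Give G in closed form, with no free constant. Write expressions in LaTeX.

Differentiate the proposed G(s) back; it has to land on the given G'(s).
A general antiderivative is - \frac{3 s^{3} \sin{\left(s \right)}}{4} - \frac{9 s^{2} \cos{\left(s \right)}}{4} + \frac{13 s \sin{\left(s \right)}}{4} + \frac{13 \cos{\left(s \right)}}{4} + C.
The condition gives C = \frac{\sin{\left(2 \right)}}{2} + 2 - \frac{23 \cos{\left(2 \right)}}{4} - (\frac{\sin{\left(2 \right)}}{2} - \frac{23 \cos{\left(2 \right)}}{4}) = 2.
So G(s) = - \frac{3 s^{3} \sin{\left(s \right)}}{4} - \frac{9 s^{2} \cos{\left(s \right)}}{4} + \frac{13 s \sin{\left(s \right)}}{4} + \frac{13 \cos{\left(s \right)}}{4} + 2.
Check: d/ds[- \frac{3 s^{3} \sin{\left(s \right)}}{4} - \frac{9 s^{2} \cos{\left(s \right)}}{4} + \frac{13 s \sin{\left(s \right)}}{4} + \frac{13 \cos{\left(s \right)}}{4} + 2] = - \frac{3 s^{3} \cos{\left(s \right)}}{4} - \frac{5 s \cos{\left(s \right)}}{4}, which equals G'(s).

G(s) = - \frac{3 s^{3} \sin{\left(s \right)}}{4} - \frac{9 s^{2} \cos{\left(s \right)}}{4} + \frac{13 s \sin{\left(s \right)}}{4} + \frac{13 \cos{\left(s \right)}}{4} + 2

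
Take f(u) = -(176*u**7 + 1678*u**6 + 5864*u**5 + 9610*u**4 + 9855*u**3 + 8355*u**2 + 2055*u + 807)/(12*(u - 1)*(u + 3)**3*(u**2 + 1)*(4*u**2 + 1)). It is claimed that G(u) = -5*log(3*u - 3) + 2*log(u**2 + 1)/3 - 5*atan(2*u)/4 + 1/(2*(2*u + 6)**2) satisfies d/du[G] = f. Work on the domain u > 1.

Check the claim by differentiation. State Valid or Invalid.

Valid. The derivative of G reproduces f.

d/du[G] = (-176*u**7 - 1678*u**6 - 5864*u**5 - 9610*u**4 - 9855*u**3 - 8355*u**2 - 2055*u - 807)/(48*u**8 + 384*u**7 + 924*u**6 + 480*u**5 - 204*u**4 + 96*u**3 - 1404*u**2 - 324)
This equals f(u) exactly, so the claim holds.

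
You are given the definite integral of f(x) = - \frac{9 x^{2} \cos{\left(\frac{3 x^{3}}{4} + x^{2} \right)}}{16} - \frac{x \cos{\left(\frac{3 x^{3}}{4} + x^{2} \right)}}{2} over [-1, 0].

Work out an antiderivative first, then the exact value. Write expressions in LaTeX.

Antiderivative: F(x) = - \frac{\sin{\left(\frac{3 x^{3}}{4} + x^{2} \right)}}{4}; value = \frac{\sin{\left(\frac{1}{4} \right)}}{4}

The substitution u = \frac{3 x^{3}}{4} + x^{2} works: f is exactly (dF/du)*(du/dx) for that inner function.
F(x) = - \frac{\sin{\left(\frac{3 x^{3}}{4} + x^{2} \right)}}{4} is an antiderivative of f.
Check: d/dx[- \frac{\sin{\left(\frac{3 x^{3}}{4} + x^{2} \right)}}{4}] = - \frac{9 x^{2} \cos{\left(\frac{3 x^{3}}{4} + x^{2} \right)}}{16} - \frac{x \cos{\left(\frac{3 x^{3}}{4} + x^{2} \right)}}{2} = f(x).
F(0) = 0; F(-1) = - \frac{\sin{\left(\frac{1}{4} \right)}}{4}.
Integral = F(0) - F(-1) = \frac{\sin{\left(\frac{1}{4} \right)}}{4}.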